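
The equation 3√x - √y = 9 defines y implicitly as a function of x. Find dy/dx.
Take d/dx of both sides. Since y is implicitly a function of x, the chain rule attaches a y' = dy/dx factor whenever we differentiate through y.

Set F(x, y) = (left side) − (right side), so the curve is F = 0. Differentiating each term of F:
  d/dx[3√(x)] = 3/(2√(x))
  d/dx[-√(y)] = -y'/(2√(y))
  d/dx[-9] = 0

Collecting, the y'-free part is the partial derivative in x and the y' coefficient is the partial derivative in y:
  ∂F/∂x = 3/(2√(x))
  ∂F/∂y = -1/(2√(y))

so d/dx[F(x, y(x))] = ∂F/∂x + (∂F/∂y)·y' = 0. Rearranging,
  dy/dx = -(∂F/∂x)/(∂F/∂y) = -(3/(2√(x)))/(-1/(2√(y))) = 3√(y)/√(x)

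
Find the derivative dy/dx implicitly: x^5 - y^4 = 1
Differentiate the relation implicitly: treat y = y(x) and apply the chain rule, so every y-derivative picks up a y' = dy/dx factor.

With everything moved to the left-hand side, differentiate term by term:
  d/dx[x^5] = 5x^4
  d/dx[-y^4] = -4y^3·y'
  d/dx[-1] = 0

Separating the contributions that come from x directly and those that come through y:
  without y':      5x^4
  multiplying y':  -4y^3

so (5x^4) + (-4y^3)·y' = 0, and therefore
  dy/dx = -(5x^4)/(-4y^3) = 5x^4/(4y^3)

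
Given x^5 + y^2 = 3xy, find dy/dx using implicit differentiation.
Differentiate the relation implicitly: treat y = y(x) and apply the chain rule, so every y-derivative picks up a y' = dy/dx factor.

With everything moved to the left-hand side, differentiate term by term:
  d/dx[x^5] = 5x^4
  d/dx[-3xy] = -3x·y' - 3y
  d/dx[y^2] = 2y·y'

Separating the contributions that come from x directly and those that come through y:
  without y':      5x^4 - 3y
  multiplying y':  -3x + 2y

so (5x^4 - 3y) + (-3x + 2y)·y' = 0, and therefore
  dy/dx = -(5x^4 - 3y)/(-3x + 2y) = (5x^4 - 3y)/(3x - 2y)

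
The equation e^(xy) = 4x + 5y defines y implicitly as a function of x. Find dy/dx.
Differentiate both sides with respect to x, treating y as y(x). By the chain rule, any term containing y contributes a factor of y' = dy/dx when we differentiate it.

Move every term to one side and write the relation as F(x, y) = 0. Term by term,
  d/dx[-4x] = -4
  d/dx[-5y] = -5·y'
  d/dx[e^(xy)] = (x·y' + y)·e^(xy)

The pieces without y' make up ∂F/∂x and the coefficient of y' is ∂F/∂y:
  ∂F/∂x = y·e^(xy) - 4,
  ∂F/∂y = x·e^(xy) - 5.

Since d/dx[F] = ∂F/∂x + (∂F/∂y)·y' = 0, solve for y':
  (∂F/∂y)·y' = -∂F/∂x
  dy/dx = -(∂F/∂x)/(∂F/∂y) = -(y·e^(xy) - 4)/(x·e^(xy) - 5) = (-y·e^(xy) + 4)/(x·e^(xy) - 5)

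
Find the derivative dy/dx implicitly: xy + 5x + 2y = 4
Take d/dx of both sides. Since y is implicitly a function of x, the chain rule attaches a y' = dy/dx factor whenever we differentiate through y.

Set F(x, y) = (left side) − (right side), so the curve is F = 0. Differentiating each term of F:
  d/dx[xy] = x·y' + y
  d/dx[5x] = 5
  d/dx[2y] = 2·y'
  d/dx[-4] = 0

Collecting, the y'-free part is the partial derivative in x and the y' coefficient is the partial derivative in y:
  ∂F/∂x = y + 5
  ∂F/∂y = x + 2

so d/dx[F(x, y(x))] = ∂F/∂x + (∂F/∂y)·y' = 0. Rearranging,
  dy/dx = -(∂F/∂x)/(∂F/∂y) = -(y + 5)/(x + 2) = (-y - 5)/(x + 2)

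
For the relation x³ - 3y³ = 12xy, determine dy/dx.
Take d/dx of both sides. Since y is implicitly a function of x, the chain rule attaches a y' = dy/dx factor whenever we differentiate through y.

Set F(x, y) = (left side) − (right side), so the curve is F = 0. Differentiating each term of F:
  d/dx[x^3] = 3x^2
  d/dx[-12xy] = -12x·y' - 12y
  d/dx[-3y^3] = -9y^2·y'

Collecting, the y'-free part is the partial derivative in x and the y' coefficient is the partial derivative in y:
  ∂F/∂x = 3x^2 - 12y
  ∂F/∂y = -12x - 9y^2

so d/dx[F(x, y(x))] = ∂F/∂x + (∂F/∂y)·y' = 0. Rearranging,
  dy/dx = -(∂F/∂x)/(∂F/∂y) = -(3x^2 - 12y)/(-12x - 9y^2) = (x^2 - 4y)/(4x + 3y^2)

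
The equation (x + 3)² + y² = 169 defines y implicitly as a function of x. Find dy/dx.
Apply d/dx to both sides, remembering that y depends on x. Each occurrence of y therefore brings in a y' = dy/dx via the chain rule.

With F(x, y) equal to the left-hand side minus the right, differentiate F term by term:
  d/dx[y^2] = 2y·y'
  d/dx[(x + 3)^2] = 2x + 6
  d/dx[-169] = 0
Adding these up, d/dx[F] = 0 becomes
  (2x + 6) + (2y)·y' = 0,
so isolating y',
  dy/dx = -(2x + 6)/(2y) = (-x - 3)/y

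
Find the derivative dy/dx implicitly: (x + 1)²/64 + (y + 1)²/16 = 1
Apply d/dx to both sides, remembering that y depends on x. Each occurrence of y therefore brings in a y' = dy/dx via the chain rule.

With F(x, y) equal to the left-hand side minus the right, differentiate F term by term:
  d/dx[(x + 1)^2/64] = x/32 + 1/32
  d/dx[(y + 1)^2/16] = y'(y + 1)/8
  d/dx[-1] = 0
Adding these up, d/dx[F] = 0 becomes
  (x/32 + 1/32) + (y/8 + 1/8)·y' = 0,
so isolating y',
  dy/dx = -(x/32 + 1/32)/(y/8 + 1/8)
        = -((x + 1)/32)/((y + 1)/8) = (-x - 1)/(4(y + 1))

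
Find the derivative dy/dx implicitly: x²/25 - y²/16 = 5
Differentiate both sides with respect to x, treating y as y(x). By the chain rule, any term containing y contributes a factor of y' = dy/dx when we differentiate it.

Move every term to one side and write the relation as F(x, y) = 0. Term by term,
  d/dx[x^2/25] = 2x/25
  d/dx[-y^2/16] = -y·y'/8
  d/dx[-5] = 0

The pieces without y' make up ∂F/∂x and the coefficient of y' is ∂F/∂y:
  ∂F/∂x = 2x/25,
  ∂F/∂y = -y/8.

Since d/dx[F] = ∂F/∂x + (∂F/∂y)·y' = 0, solve for y':
  (∂F/∂y)·y' = -∂F/∂x
  dy/dx = -(∂F/∂x)/(∂F/∂y) = -(2x/25)/(-y/8) = 16x/(25y)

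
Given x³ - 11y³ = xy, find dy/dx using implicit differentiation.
Differentiate both sides with respect to x, treating y as y(x). By the chain rule, any term containing y contributes a factor of y' = dy/dx when we differentiate it.

Move every term to one side and write the relation as F(x, y) = 0. Term by term,
  d/dx[x^3] = 3x^2
  d/dx[-xy] = -x·y' - y
  d/dx[-11y^3] = -33y^2·y'

The pieces without y' make up ∂F/∂x and the coefficient of y' is ∂F/∂y:
  ∂F/∂x = 3x^2 - y,
  ∂F/∂y = -x - 33y^2.

Since d/dx[F] = ∂F/∂x + (∂F/∂y)·y' = 0, solve for y':
  (∂F/∂y)·y' = -∂F/∂x
  dy/dx = -(∂F/∂x)/(∂F/∂y) = -(3x^2 - y)/(-x - 33y^2) = (3x^2 - y)/(x + 33y^2)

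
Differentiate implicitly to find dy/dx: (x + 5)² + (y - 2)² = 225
Take d/dx of both sides. Since y is implicitly a function of x, the chain rule attaches a y' = dy/dx factor whenever we differentiate through y.

Set F(x, y) = (left side) − (right side), so the curve is F = 0. Differentiating each term of F:
  d/dx[(x + 5)^2] = 2x + 10
  d/dx[(y - 2)^2] = 2·y'(y - 2)
  d/dx[-225] = 0

Collecting, the y'-free part is the partial derivative in x and the y' coefficient is the partial derivative in y:
  ∂F/∂x = 2x + 10
  ∂F/∂y = 2y - 4

so d/dx[F(x, y(x))] = ∂F/∂x + (∂F/∂y)·y' = 0. Rearranging,
  dy/dx = -(∂F/∂x)/(∂F/∂y) = -(2x + 10)/(2y - 4) = (-x - 5)/(y - 2)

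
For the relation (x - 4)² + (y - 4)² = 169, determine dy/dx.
Take d/dx of both sides. Since y is implicitly a function of x, the chain rule attaches a y' = dy/dx factor whenever we differentiate through y.

Set F(x, y) = (left side) − (right side), so the curve is F = 0. Differentiating each term of F:
  d/dx[(x - 4)^2] = 2x - 8
  d/dx[(y - 4)^2] = 2·y'(y - 4)
  d/dx[-169] = 0

Collecting, the y'-free part is the partial derivative in x and the y' coefficient is the partial derivative in y:
  ∂F/∂x = 2x - 8
  ∂F/∂y = 2y - 8

so d/dx[F(x, y(x))] = ∂F/∂x + (∂F/∂y)·y' = 0. Rearranging,
  dy/dx = -(∂F/∂x)/(∂F/∂y) = -(2x - 8)/(2y - 8) = (4 - x)/(y - 4)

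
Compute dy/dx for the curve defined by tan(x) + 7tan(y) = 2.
Differentiate both sides with respect to x, treating y as y(x). By the chain rule, any term containing y contributes a factor of y' = dy/dx when we differentiate it.

Move every term to one side and write the relation as F(x, y) = 0. Term by term,
  d/dx[tan(x)] = tan(x)^2 + 1
  d/dx[7tan(y)] = 7·y'(tan(y)^2 + 1)
  d/dx[-2] = 0

The pieces without y' make up ∂F/∂x and the coefficient of y' is ∂F/∂y:
  ∂F/∂x = tan(x)^2 + 1,
  ∂F/∂y = 7tan(y)^2 + 7.

Since d/dx[F] = ∂F/∂x + (∂F/∂y)·y' = 0, solve for y':
  (∂F/∂y)·y' = -∂F/∂x
  dy/dx = -(∂F/∂x)/(∂F/∂y) = -(tan(x)^2 + 1)/(7tan(y)^2 + 7) = -cos(y)^2/(7cos(x)^2)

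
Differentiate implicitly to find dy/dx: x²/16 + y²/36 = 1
Differentiate the relation implicitly: treat y = y(x) and apply the chain rule, so every y-derivative picks up a y' = dy/dx factor.

With everything moved to the left-hand side, differentiate term by term:
  d/dx[x^2/16] = x/8
  d/dx[y^2/36] = y·y'/18
  d/dx[-1] = 0

Separating the contributions that come from x directly and those that come through y:
  without y':      x/8
  multiplying y':  y/18

so (x/8) + (y/18)·y' = 0, and therefore
  dy/dx = -(x/8)/(y/18) = -9x/(4y)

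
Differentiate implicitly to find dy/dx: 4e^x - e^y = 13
Differentiate the relation implicitly: treat y = y(x) and apply the chain rule, so every y-derivative picks up a y' = dy/dx factor.

With everything moved to the left-hand side, differentiate term by term:
  d/dx[4e^(x)] = 4e^(x)
  d/dx[-e^(y)] = -y'·e^(y)
  d/dx[-13] = 0

Separating the contributions that come from x directly and those that come through y:
  without y':      4e^(x)
  multiplying y':  -e^(y)

so (4e^(x)) + (-e^(y))·y' = 0, and therefore
  dy/dx = -(4e^(x))/(-e^(y)) = 4e^(x - y)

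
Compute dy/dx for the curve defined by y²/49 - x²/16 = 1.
Differentiate both sides with respect to x, treating y as y(x). By the chain rule, any term containing y contributes a factor of y' = dy/dx when we differentiate it.

Move every term to one side and write the relation as F(x, y) = 0. Term by term,
  d/dx[-x^2/16] = -x/8
  d/dx[y^2/49] = 2y·y'/49
  d/dx[-1] = 0

The pieces without y' make up ∂F/∂x and the coefficient of y' is ∂F/∂y:
  ∂F/∂x = -x/8,
  ∂F/∂y = 2y/49.

Since d/dx[F] = ∂F/∂x + (∂F/∂y)·y' = 0, solve for y':
  (∂F/∂y)·y' = -∂F/∂x
  dy/dx = -(∂F/∂x)/(∂F/∂y) = -(-x/8)/(2y/49) = 49x/(16y)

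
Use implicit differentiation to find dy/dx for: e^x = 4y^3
Apply d/dx to both sides, remembering that y depends on x. Each occurrence of y therefore brings in a y' = dy/dx via the chain rule.

With F(x, y) equal to the left-hand side minus the right, differentiate F term by term:
  d/dx[-4y^3] = -12y^2·y'
  d/dx[e^(x)] = e^(x)
Adding these up, d/dx[F] = 0 becomes
  (e^(x)) + (-12y^2)·y' = 0,
so isolating y',
  dy/dx = -(e^(x))/(-12y^2) = e^(x)/(12y^2)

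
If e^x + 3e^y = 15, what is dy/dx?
Apply d/dx to both sides, remembering that y depends on x. Each occurrence of y therefore brings in a y' = dy/dx via the chain rule.

With F(x, y) equal to the left-hand side minus the right, differentiate F term by term:
  d/dx[e^(x)] = e^(x)
  d/dx[3e^(y)] = 3·y'·e^(y)
  d/dx[-15] = 0
Adding these up, d/dx[F] = 0 becomes
  (e^(x)) + (3e^(y))·y' = 0,
so isolating y',
  dy/dx = -(e^(x))/(3e^(y)) = -e^(x - y)/3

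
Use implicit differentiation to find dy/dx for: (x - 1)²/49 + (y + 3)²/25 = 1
Apply d/dx to both sides, remembering that y depends on x. Each occurrence of y therefore brings in a y' = dy/dx via the chain rule.

With F(x, y) equal to the left-hand side minus the right, differentiate F term by term:
  d/dx[(x - 1)^2/49] = 2x/49 - 2/49
  d/dx[(y + 3)^2/25] = 2·y'(y + 3)/25
  d/dx[-1] = 0
Adding these up, d/dx[F] = 0 becomes
  (2x/49 - 2/49) + (2y/25 + 6/25)·y' = 0,
so isolating y',
  dy/dx = -(2x/49 - 2/49)/(2y/25 + 6/25)
        = -(2(x - 1)/49)/(2(y + 3)/25) = 25(1 - x)/(49(y + 3))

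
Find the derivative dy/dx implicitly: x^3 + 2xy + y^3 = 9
Apply d/dx to both sides, remembering that y depends on x. Each occurrence of y therefore brings in a y' = dy/dx via the chain rule.

With F(x, y) equal to the left-hand side minus the right, differentiate F term by term:
  d/dx[x^3] = 3x^2
  d/dx[2xy] = 2x·y' + 2y
  d/dx[y^3] = 3y^2·y'
  d/dx[-9] = 0
Adding these up, d/dx[F] = 0 becomes
  (3x^2 + 2y) + (2x + 3y^2)·y' = 0,
so isolating y',
  dy/dx = -(3x^2 + 2y)/(2x + 3y^2) = (-3x^2 - 2y)/(2x + 3y^2)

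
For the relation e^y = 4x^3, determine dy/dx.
Take d/dx of both sides. Since y is implicitly a function of x, the chain rule attaches a y' = dy/dx factor whenever we differentiate through y.

Set F(x, y) = (left side) − (right side), so the curve is F = 0. Differentiating each term of F:
  d/dx[-4x^3] = -12x^2
  d/dx[e^(y)] = y'·e^(y)

Collecting, the y'-free part is the partial derivative in x and the y' coefficient is the partial derivative in y:
  ∂F/∂x = -12x^2
  ∂F/∂y = e^(y)

so d/dx[F(x, y(x))] = ∂F/∂x + (∂F/∂y)·y' = 0. Rearranging,
  dy/dx = -(∂F/∂x)/(∂F/∂y) = -(-12x^2)/(e^(y)) = 12x^2e^(-y)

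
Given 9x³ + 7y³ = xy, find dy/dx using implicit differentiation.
Differentiate both sides with respect to x, treating y as y(x). By the chain rule, any term containing y contributes a factor of y' = dy/dx when we differentiate it.

Move every term to one side and write the relation as F(x, y) = 0. Term by term,
  d/dx[9x^3] = 27x^2
  d/dx[-xy] = -x·y' - y
  d/dx[7y^3] = 21y^2·y'

The pieces without y' make up ∂F/∂x and the coefficient of y' is ∂F/∂y:
  ∂F/∂x = 27x^2 - y,
  ∂F/∂y = -x + 21y^2.

Since d/dx[F] = ∂F/∂x + (∂F/∂y)·y' = 0, solve for y':
  (∂F/∂y)·y' = -∂F/∂x
  dy/dx = -(∂F/∂x)/(∂F/∂y) = -(27x^2 - y)/(-x + 21y^2) = (27x^2 - y)/(x - 21y^2)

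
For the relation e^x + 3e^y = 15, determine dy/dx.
Differentiate both sides with respect to x, treating y as y(x). By the chain rule, any term containing y contributes a factor of y' = dy/dx when we differentiate it.

Move every term to one side and write the relation as F(x, y) = 0. Term by term,
  d/dx[e^(x)] = e^(x)
  d/dx[3e^(y)] = 3·y'·e^(y)
  d/dx[-15] = 0

The pieces without y' make up ∂F/∂x and the coefficient of y' is ∂F/∂y:
  ∂F/∂x = e^(x),
  ∂F/∂y = 3e^(y).

Since d/dx[F] = ∂F/∂x + (∂F/∂y)·y' = 0, solve for y':
  (∂F/∂y)·y' = -∂F/∂x
  dy/dx = -(∂F/∂x)/(∂F/∂y) = -(e^(x))/(3e^(y)) = -e^(x - y)/3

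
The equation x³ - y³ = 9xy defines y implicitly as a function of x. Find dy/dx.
Differentiate both sides with respect to x, treating y as y(x). By the chain rule, any term containing y contributes a factor of y' = dy/dx when we differentiate it.

Move every term to one side and write the relation as F(x, y) = 0. Term by term,
  d/dx[x^3] = 3x^2
  d/dx[-9xy] = -9x·y' - 9y
  d/dx[-y^3] = -3y^2·y'

The pieces without y' make up ∂F/∂x and the coefficient of y' is ∂F/∂y:
  ∂F/∂x = 3x^2 - 9y,
  ∂F/∂y = -9x - 3y^2.

Since d/dx[F] = ∂F/∂x + (∂F/∂y)·y' = 0, solve for y':
  (∂F/∂y)·y' = -∂F/∂x
  dy/dx = -(∂F/∂x)/(∂F/∂y) = -(3x^2 - 9y)/(-9x - 3y^2) = (x^2 - 3y)/(3x + y^2)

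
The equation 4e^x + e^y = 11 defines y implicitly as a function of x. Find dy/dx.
Differentiate both sides with respect to x, treating y as y(x). By the chain rule, any term containing y contributes a factor of y' = dy/dx when we differentiate it.

Move every term to one side and write the relation as F(x, y) = 0. Term by term,
  d/dx[4e^(x)] = 4e^(x)
  d/dx[e^(y)] = y'·e^(y)
  d/dx[-11] = 0

The pieces without y' make up ∂F/∂x and the coefficient of y' is ∂F/∂y:
  ∂F/∂x = 4e^(x),
  ∂F/∂y = e^(y).

Since d/dx[F] = ∂F/∂x + (∂F/∂y)·y' = 0, solve for y':
  (∂F/∂y)·y' = -∂F/∂x
  dy/dx = -(∂F/∂x)/(∂F/∂y) = -(4e^(x))/(e^(y)) = -4e^(x - y)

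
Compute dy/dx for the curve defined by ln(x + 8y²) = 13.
Apply d/dx to both sides, remembering that y depends on x. Each occurrence of y therefore brings in a y' = dy/dx via the chain rule.

With F(x, y) equal to the left-hand side minus the right, differentiate F term by term:
  d/dx[ln(x + 8y^2)] = (16y·y' + 1)/(x + 8y^2)
  d/dx[-13] = 0
Adding these up, d/dx[F] = 0 becomes
  (1/(x + 8y^2)) + (16y/(x + 8y^2))·y' = 0,
so isolating y',
  dy/dx = -(1/(x + 8y^2))/(16y/(x + 8y^2)) = -1/(16y)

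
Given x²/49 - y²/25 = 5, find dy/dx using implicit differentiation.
Differentiate both sides with respect to x, treating y as y(x). By the chain rule, any term containing y contributes a factor of y' = dy/dx when we differentiate it.

Move every term to one side and write the relation as F(x, y) = 0. Term by term,
  d/dx[x^2/49] = 2x/49
  d/dx[-y^2/25] = -2y·y'/25
  d/dx[-5] = 0

The pieces without y' make up ∂F/∂x and the coefficient of y' is ∂F/∂y:
  ∂F/∂x = 2x/49,
  ∂F/∂y = -2y/25.

Since d/dx[F] = ∂F/∂x + (∂F/∂y)·y' = 0, solve for y':
  (∂F/∂y)·y' = -∂F/∂x
  dy/dx = -(∂F/∂x)/(∂F/∂y) = -(2x/49)/(-2y/25) = 25x/(49y)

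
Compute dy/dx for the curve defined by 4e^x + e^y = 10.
Differentiate the relation implicitly: treat y = y(x) and apply the chain rule, so every y-derivative picks up a y' = dy/dx factor.

With everything moved to the left-hand side, differentiate term by term:
  d/dx[4e^(x)] = 4e^(x)
  d/dx[e^(y)] = y'·e^(y)
  d/dx[-10] = 0

Separating the contributions that come from x directly and those that come through y:
  without y':      4e^(x)
  multiplying y':  e^(y)

so (4e^(x)) + (e^(y))·y' = 0, and therefore
  dy/dx = -(4e^(x))/(e^(y)) = -4e^(x - y)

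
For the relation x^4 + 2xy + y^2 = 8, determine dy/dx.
Differentiate the relation implicitly: treat y = y(x) and apply the chain rule, so every y-derivative picks up a y' = dy/dx factor.

With everything moved to the left-hand side, differentiate term by term:
  d/dx[x^4] = 4x^3
  d/dx[2xy] = 2x·y' + 2y
  d/dx[y^2] = 2y·y'
  d/dx[-8] = 0

Separating the contributions that come from x directly and those that come through y:
  without y':      4x^3 + 2y
  multiplying y':  2x + 2y

so (4x^3 + 2y) + (2x + 2y)·y' = 0, and therefore
  dy/dx = -(4x^3 + 2y)/(2x + 2y) = (-2x^3 - y)/(x + y)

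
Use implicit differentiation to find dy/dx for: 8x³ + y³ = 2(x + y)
Differentiate the relation implicitly: treat y = y(x) and apply the chain rule, so every y-derivative picks up a y' = dy/dx factor.

With everything moved to the left-hand side, differentiate term by term:
  d/dx[8x^3] = 24x^2
  d/dx[-2x] = -2
  d/dx[y^3] = 3y^2·y'
  d/dx[-2y] = -2·y'

Separating the contributions that come from x directly and those that come through y:
  without y':      24x^2 - 2
  multiplying y':  3y^2 - 2

so (24x^2 - 2) + (3y^2 - 2)·y' = 0, and therefore
  dy/dx = -(24x^2 - 2)/(3y^2 - 2) = 2(1 - 12x^2)/(3y^2 - 2)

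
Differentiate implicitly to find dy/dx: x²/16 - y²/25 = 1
Differentiate the relation implicitly: treat y = y(x) and apply the chain rule, so every y-derivative picks up a y' = dy/dx factor.

With everything moved to the left-hand side, differentiate term by term:
  d/dx[x^2/16] = x/8
  d/dx[-y^2/25] = -2y·y'/25
  d/dx[-1] = 0

Separating the contributions that come from x directly and those that come through y:
  without y':      x/8
  multiplying y':  -2y/25

so (x/8) + (-2y/25)·y' = 0, and therefore
  dy/dx = -(x/8)/(-2y/25) = 25x/(16y)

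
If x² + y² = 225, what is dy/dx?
Differentiate the relation implicitly: treat y = y(x) and apply the chain rule, so every y-derivative picks up a y' = dy/dx factor.

With everything moved to the left-hand side, differentiate term by term:
  d/dx[x^2] = 2x
  d/dx[y^2] = 2y·y'
  d/dx[-225] = 0

Separating the contributions that come from x directly and those that come through y:
  without y':      2x
  multiplying y':  2y

so (2x) + (2y)·y' = 0, and therefore
  dy/dx = -(2x)/(2y) = -x/y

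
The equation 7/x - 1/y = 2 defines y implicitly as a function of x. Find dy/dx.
Take d/dx of both sides. Since y is implicitly a function of x, the chain rule attaches a y' = dy/dx factor whenever we differentiate through y.

Set F(x, y) = (left side) − (right side), so the curve is F = 0. Differentiating each term of F:
  d/dx[-1/y] = y'/y^2
  d/dx[7/x] = -7/x^2
  d/dx[-2] = 0

Collecting, the y'-free part is the partial derivative in x and the y' coefficient is the partial derivative in y:
  ∂F/∂x = -7/x^2
  ∂F/∂y = y^(-2)

so d/dx[F(x, y(x))] = ∂F/∂x + (∂F/∂y)·y' = 0. Rearranging,
  dy/dx = -(∂F/∂x)/(∂F/∂y) = -(-7/x^2)/(y^(-2)) = 7y^2/x^2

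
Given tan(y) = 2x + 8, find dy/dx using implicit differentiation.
Apply d/dx to both sides, remembering that y depends on x. Each occurrence of y therefore brings in a y' = dy/dx via the chain rule.

With F(x, y) equal to the left-hand side minus the right, differentiate F term by term:
  d/dx[-2x] = -2
  d/dx[tan(y)] = y'(tan(y)^2 + 1)
  d/dx[-8] = 0
Adding these up, d/dx[F] = 0 becomes
  (-2) + (tan(y)^2 + 1)·y' = 0,
so isolating y',
  dy/dx = -(-2)/(tan(y)^2 + 1) = 2cos(y)^2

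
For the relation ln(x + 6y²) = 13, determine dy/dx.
Apply d/dx to both sides, remembering that y depends on x. Each occurrence of y therefore brings in a y' = dy/dx via the chain rule.

With F(x, y) equal to the left-hand side minus the right, differentiate F term by term:
  d/dx[ln(x + 6y^2)] = (12y·y' + 1)/(x + 6y^2)
  d/dx[-13] = 0
Adding these up, d/dx[F] = 0 becomes
  (1/(x + 6y^2)) + (12y/(x + 6y^2))·y' = 0,
so isolating y',
  dy/dx = -(1/(x + 6y^2))/(12y/(x + 6y^2)) = -1/(12y)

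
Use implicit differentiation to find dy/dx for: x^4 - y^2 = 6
Differentiate the relation implicitly: treat y = y(x) and apply the chain rule, so every y-derivative picks up a y' = dy/dx factor.

With everything moved to the left-hand side, differentiate term by term:
  d/dx[x^4] = 4x^3
  d/dx[-y^2] = -2y·y'
  d/dx[-6] = 0

Separating the contributions that come from x directly and those that come through y:
  without y':      4x^3
  multiplying y':  -2y

so (4x^3) + (-2y)·y' = 0, and therefore
  dy/dx = -(4x^3)/(-2y) = 2x^3/y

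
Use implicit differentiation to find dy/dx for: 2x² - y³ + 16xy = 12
Take d/dx of both sides. Since y is implicitly a function of x, the chain rule attaches a y' = dy/dx factor whenever we differentiate through y.

Set F(x, y) = (left side) − (right side), so the curve is F = 0. Differentiating each term of F:
  d/dx[2x^2] = 4x
  d/dx[16xy] = 16x·y' + 16y
  d/dx[-y^3] = -3y^2·y'
  d/dx[-12] = 0

Collecting, the y'-free part is the partial derivative in x and the y' coefficient is the partial derivative in y:
  ∂F/∂x = 4x + 16y
  ∂F/∂y = 16x - 3y^2

so d/dx[F(x, y(x))] = ∂F/∂x + (∂F/∂y)·y' = 0. Rearranging,
  dy/dx = -(∂F/∂x)/(∂F/∂y) = -(4x + 16y)/(16x - 3y^2) = 4(-x - 4y)/(16x - 3y^2)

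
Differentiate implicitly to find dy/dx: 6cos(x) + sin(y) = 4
Take d/dx of both sides. Since y is implicitly a function of x, the chain rule attaches a y' = dy/dx factor whenever we differentiate through y.

Set F(x, y) = (left side) − (right side), so the curve is F = 0. Differentiating each term of F:
  d/dx[sin(y)] = y'·cos(y)
  d/dx[6cos(x)] = -6sin(x)
  d/dx[-4] = 0

Collecting, the y'-free part is the partial derivative in x and the y' coefficient is the partial derivative in y:
  ∂F/∂x = -6sin(x)
  ∂F/∂y = cos(y)

so d/dx[F(x, y(x))] = ∂F/∂x + (∂F/∂y)·y' = 0. Rearranging,
  dy/dx = -(∂F/∂x)/(∂F/∂y) = -(-6sin(x))/(cos(y)) = 6sin(x)/cos(y)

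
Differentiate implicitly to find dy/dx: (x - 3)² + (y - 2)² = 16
Take d/dx of both sides. Since y is implicitly a function of x, the chain rule attaches a y' = dy/dx factor whenever we differentiate through y.

Set F(x, y) = (left side) − (right side), so the curve is F = 0. Differentiating each term of F:
  d/dx[(x - 3)^2] = 2x - 6
  d/dx[(y - 2)^2] = 2·y'(y - 2)
  d/dx[-16] = 0

Collecting, the y'-free part is the partial derivative in x and the y' coefficient is the partial derivative in y:
  ∂F/∂x = 2x - 6
  ∂F/∂y = 2y - 4

so d/dx[F(x, y(x))] = ∂F/∂x + (∂F/∂y)·y' = 0. Rearranging,
  dy/dx = -(∂F/∂x)/(∂F/∂y) = -(2x - 6)/(2y - 4) = (3 - x)/(y - 2)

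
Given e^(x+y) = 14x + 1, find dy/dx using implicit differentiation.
Differentiate the relation implicitly: treat y = y(x) and apply the chain rule, so every y-derivative picks up a y' = dy/dx factor.

With everything moved to the left-hand side, differentiate term by term:
  d/dx[-14x] = -14
  d/dx[e^(x + y)] = (y' + 1)·e^(x + y)
  d/dx[-1] = 0

Separating the contributions that come from x directly and those that come through y:
  without y':      e^(x + y) - 14
  multiplying y':  e^(x + y)

so (e^(x + y) - 14) + (e^(x + y))·y' = 0, and therefore
  dy/dx = -(e^(x + y) - 14)/(e^(x + y)) = 14e^(-x - y) - 1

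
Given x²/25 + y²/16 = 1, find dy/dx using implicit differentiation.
Differentiate the relation implicitly: treat y = y(x) and apply the chain rule, so every y-derivative picks up a y' = dy/dx factor.

With everything moved to the left-hand side, differentiate term by term:
  d/dx[x^2/25] = 2x/25
  d/dx[y^2/16] = y·y'/8
  d/dx[-1] = 0

Separating the contributions that come from x directly and those that come through y:
  without y':      2x/25
  multiplying y':  y/8

so (2x/25) + (y/8)·y' = 0, and therefore
  dy/dx = -(2x/25)/(y/8) = -16x/(25y)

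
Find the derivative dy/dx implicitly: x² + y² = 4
Differentiate both sides with respect to x, treating y as y(x). By the chain rule, any term containing y contributes a factor of y' = dy/dx when we differentiate it.

Move every term to one side and write the relation as F(x, y) = 0. Term by term,
  d/dx[x^2] = 2x
  d/dx[y^2] = 2y·y'
  d/dx[-4] = 0

The pieces without y' make up ∂F/∂x and the coefficient of y' is ∂F/∂y:
  ∂F/∂x = 2x,
  ∂F/∂y = 2y.

Since d/dx[F] = ∂F/∂x + (∂F/∂y)·y' = 0, solve for y':
  (∂F/∂y)·y' = -∂F/∂x
  dy/dx = -(∂F/∂x)/(∂F/∂y) = -(2x)/(2y) = -x/y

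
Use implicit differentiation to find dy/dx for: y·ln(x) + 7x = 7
Differentiate both sides with respect to x, treating y as y(x). By the chain rule, any term containing y contributes a factor of y' = dy/dx when we differentiate it.

Move every term to one side and write the relation as F(x, y) = 0. Term by term,
  d/dx[7x] = 7
  d/dx[y·ln(x)] = y'·ln(x) + y/x
  d/dx[-7] = 0

The pieces without y' make up ∂F/∂x and the coefficient of y' is ∂F/∂y:
  ∂F/∂x = 7 + y/x,
  ∂F/∂y = ln(x).

Since d/dx[F] = ∂F/∂x + (∂F/∂y)·y' = 0, solve for y':
  (∂F/∂y)·y' = -∂F/∂x
  dy/dx = -(∂F/∂x)/(∂F/∂y) = -(7 + y/x)/(ln(x))
        = -((7x + y)/x)/(ln(x)) = (-7x - y)/(x·ln(x))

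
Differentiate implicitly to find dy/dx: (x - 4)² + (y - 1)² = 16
Differentiate both sides with respect to x, treating y as y(x). By the chain rule, any term containing y contributes a factor of y' = dy/dx when we differentiate it.

Move every term to one side and write the relation as F(x, y) = 0. Term by term,
  d/dx[(x - 4)^2] = 2x - 8
  d/dx[(y - 1)^2] = 2·y'(y - 1)
  d/dx[-16] = 0

The pieces without y' make up ∂F/∂x and the coefficient of y' is ∂F/∂y:
  ∂F/∂x = 2x - 8,
  ∂F/∂y = 2y - 2.

Since d/dx[F] = ∂F/∂x + (∂F/∂y)·y' = 0, solve for y':
  (∂F/∂y)·y' = -∂F/∂x
  dy/dx = -(∂F/∂x)/(∂F/∂y) = -(2x - 8)/(2y - 2) = (4 - x)/(y - 1)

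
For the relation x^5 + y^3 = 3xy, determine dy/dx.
Differentiate the relation implicitly: treat y = y(x) and apply the chain rule, so every y-derivative picks up a y' = dy/dx factor.

With everything moved to the left-hand side, differentiate term by term:
  d/dx[x^5] = 5x^4
  d/dx[-3xy] = -3x·y' - 3y
  d/dx[y^3] = 3y^2·y'

Separating the contributions that come from x directly and those that come through y:
  without y':      5x^4 - 3y
  multiplying y':  -3x + 3y^2

so (5x^4 - 3y) + (-3x + 3y^2)·y' = 0, and therefore
  dy/dx = -(5x^4 - 3y)/(-3x + 3y^2) = (5x^4/3 - y)/(x - y^2)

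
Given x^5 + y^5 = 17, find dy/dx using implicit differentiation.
Differentiate the relation implicitly: treat y = y(x) and apply the chain rule, so every y-derivative picks up a y' = dy/dx factor.

With everything moved to the left-hand side, differentiate term by term:
  d/dx[x^5] = 5x^4
  d/dx[y^5] = 5y^4·y'
  d/dx[-17] = 0

Separating the contributions that come from x directly and those that come through y:
  without y':      5x^4
  multiplying y':  5y^4

so (5x^4) + (5y^4)·y' = 0, and therefore
  dy/dx = -(5x^4)/(5y^4) = -x^4/y^4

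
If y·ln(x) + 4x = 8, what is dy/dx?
Take d/dx of both sides. Since y is implicitly a function of x, the chain rule attaches a y' = dy/dx factor whenever we differentiate through y.

Set F(x, y) = (left side) − (right side), so the curve is F = 0. Differentiating each term of F:
  d/dx[4x] = 4
  d/dx[y·ln(x)] = y'·ln(x) + y/x
  d/dx[-8] = 0

Collecting, the y'-free part is the partial derivative in x and the y' coefficient is the partial derivative in y:
  ∂F/∂x = 4 + y/x
  ∂F/∂y = ln(x)

so d/dx[F(x, y(x))] = ∂F/∂x + (∂F/∂y)·y' = 0. Rearranging,
  dy/dx = -(∂F/∂x)/(∂F/∂y) = -(4 + y/x)/(ln(x))
        = -((4x + y)/x)/(ln(x)) = (-4x - y)/(x·ln(x))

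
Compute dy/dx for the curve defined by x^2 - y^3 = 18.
Differentiate the relation implicitly: treat y = y(x) and apply the chain rule, so every y-derivative picks up a y' = dy/dx factor.

With everything moved to the left-hand side, differentiate term by term:
  d/dx[x^2] = 2x
  d/dx[-y^3] = -3y^2·y'
  d/dx[-18] = 0

Separating the contributions that come from x directly and those that come through y:
  without y':      2x
  multiplying y':  -3y^2

so (2x) + (-3y^2)·y' = 0, and therefore
  dy/dx = -(2x)/(-3y^2) = 2x/(3y^2)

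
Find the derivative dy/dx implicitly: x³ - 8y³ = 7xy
Apply d/dx to both sides, remembering that y depends on x. Each occurrence of y therefore brings in a y' = dy/dx via the chain rule.

With F(x, y) equal to the left-hand side minus the right, differentiate F term by term:
  d/dx[x^3] = 3x^2
  d/dx[-7xy] = -7x·y' - 7y
  d/dx[-8y^3] = -24y^2·y'
Adding these up, d/dx[F] = 0 becomes
  (3x^2 - 7y) + (-7x - 24y^2)·y' = 0,
so isolating y',
  dy/dx = -(3x^2 - 7y)/(-7x - 24y^2) = (3x^2 - 7y)/(7x + 24y^2)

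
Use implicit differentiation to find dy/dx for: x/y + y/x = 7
Differentiate both sides with respect to x, treating y as y(x). By the chain rule, any term containing y contributes a factor of y' = dy/dx when we differentiate it.

Move every term to one side and write the relation as F(x, y) = 0. Term by term,
  d/dx[x/y] = -x·y'/y^2 + 1/y
  d/dx[y/x] = y'/x - y/x^2
  d/dx[-7] = 0

The pieces without y' make up ∂F/∂x and the coefficient of y' is ∂F/∂y:
  ∂F/∂x = 1/y - y/x^2,
  ∂F/∂y = -x/y^2 + 1/x.

Since d/dx[F] = ∂F/∂x + (∂F/∂y)·y' = 0, solve for y':
  (∂F/∂y)·y' = -∂F/∂x
  dy/dx = -(∂F/∂x)/(∂F/∂y) = -(1/y - y/x^2)/(-x/y^2 + 1/x)
        = -((x - y)(x + y)/(x^2y))/(-(x - y)(x + y)/(xy^2)) = y/x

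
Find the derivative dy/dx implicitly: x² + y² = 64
Take d/dx of both sides. Since y is implicitly a function of x, the chain rule attaches a y' = dy/dx factor whenever we differentiate through y.

Set F(x, y) = (left side) − (right side), so the curve is F = 0. Differentiating each term of F:
  d/dx[x^2] = 2x
  d/dx[y^2] = 2y·y'
  d/dx[-64] = 0

Collecting, the y'-free part is the partial derivative in x and the y' coefficient is the partial derivative in y:
  ∂F/∂x = 2x
  ∂F/∂y = 2y

so d/dx[F(x, y(x))] = ∂F/∂x + (∂F/∂y)·y' = 0. Rearranging,
  dy/dx = -(∂F/∂x)/(∂F/∂y) = -(2x)/(2y) = -x/y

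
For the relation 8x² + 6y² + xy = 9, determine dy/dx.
Apply d/dx to both sides, remembering that y depends on x. Each occurrence of y therefore brings in a y' = dy/dx via the chain rule.

With F(x, y) equal to the left-hand side minus the right, differentiate F term by term:
  d/dx[8x^2] = 16x
  d/dx[xy] = x·y' + y
  d/dx[6y^2] = 12y·y'
  d/dx[-9] = 0
Adding these up, d/dx[F] = 0 becomes
  (16x + y) + (x + 12y)·y' = 0,
so isolating y',
  dy/dx = -(16x + y)/(x + 12y) = (-16x - y)/(x + 12y)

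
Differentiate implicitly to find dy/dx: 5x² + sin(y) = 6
Differentiate both sides with respect to x, treating y as y(x). By the chain rule, any term containing y contributes a factor of y' = dy/dx when we differentiate it.

Move every term to one side and write the relation as F(x, y) = 0. Term by term,
  d/dx[5x^2] = 10x
  d/dx[sin(y)] = y'·cos(y)
  d/dx[-6] = 0

The pieces without y' make up ∂F/∂x and the coefficient of y' is ∂F/∂y:
  ∂F/∂x = 10x,
  ∂F/∂y = cos(y).

Since d/dx[F] = ∂F/∂x + (∂F/∂y)·y' = 0, solve for y':
  (∂F/∂y)·y' = -∂F/∂x
  dy/dx = -(∂F/∂x)/(∂F/∂y) = -(10x)/(cos(y)) = -10x/cos(y)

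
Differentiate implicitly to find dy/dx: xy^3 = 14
Differentiate the relation implicitly: treat y = y(x) and apply the chain rule, so every y-derivative picks up a y' = dy/dx factor.

With everything moved to the left-hand side, differentiate term by term:
  d/dx[xy^3] = 3xy^2·y' + y^3
  d/dx[-14] = 0

Separating the contributions that come from x directly and those that come through y:
  without y':      y^3
  multiplying y':  3xy^2

so (y^3) + (3xy^2)·y' = 0, and therefore
  dy/dx = -(y^3)/(3xy^2) = -y/(3x)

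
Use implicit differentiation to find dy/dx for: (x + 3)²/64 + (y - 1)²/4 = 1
Differentiate the relation implicitly: treat y = y(x) and apply the chain rule, so every y-derivative picks up a y' = dy/dx factor.

With everything moved to the left-hand side, differentiate term by term:
  d/dx[(x + 3)^2/64] = x/32 + 3/32
  d/dx[(y - 1)^2/4] = y'(y - 1)/2
  d/dx[-1] = 0

Separating the contributions that come from x directly and those that come through y:
  without y':      x/32 + 3/32
  multiplying y':  y/2 - 1/2

so (x/32 + 3/32) + (y/2 - 1/2)·y' = 0, and therefore
  dy/dx = -(x/32 + 3/32)/(y/2 - 1/2)
        = -((x + 3)/32)/((y - 1)/2) = (-x - 3)/(16(y - 1))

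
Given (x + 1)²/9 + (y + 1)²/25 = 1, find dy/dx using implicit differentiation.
Apply d/dx to both sides, remembering that y depends on x. Each occurrence of y therefore brings in a y' = dy/dx via the chain rule.

With F(x, y) equal to the left-hand side minus the right, differentiate F term by term:
  d/dx[(x + 1)^2/9] = 2x/9 + 2/9
  d/dx[(y + 1)^2/25] = 2·y'(y + 1)/25
  d/dx[-1] = 0
Adding these up, d/dx[F] = 0 becomes
  (2x/9 + 2/9) + (2y/25 + 2/25)·y' = 0,
so isolating y',
  dy/dx = -(2x/9 + 2/9)/(2y/25 + 2/25)
        = -(2(x + 1)/9)/(2(y + 1)/25) = 25(-x - 1)/(9(y + 1))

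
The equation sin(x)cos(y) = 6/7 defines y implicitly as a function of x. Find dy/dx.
Differentiate both sides with respect to x, treating y as y(x). By the chain rule, any term containing y contributes a factor of y' = dy/dx when we differentiate it.

Move every term to one side and write the relation as F(x, y) = 0. Term by term,
  d/dx[sin(x)·cos(y)] = -y'·sin(x)·sin(y) + cos(x)·cos(y)
  d/dx[-6/7] = 0

The pieces without y' make up ∂F/∂x and the coefficient of y' is ∂F/∂y:
  ∂F/∂x = cos(x)·cos(y),
  ∂F/∂y = -sin(x)·sin(y).

Since d/dx[F] = ∂F/∂x + (∂F/∂y)·y' = 0, solve for y':
  (∂F/∂y)·y' = -∂F/∂x
  dy/dx = -(∂F/∂x)/(∂F/∂y) = -(cos(x)·cos(y))/(-sin(x)·sin(y)) = 1/(tan(x)·tan(y))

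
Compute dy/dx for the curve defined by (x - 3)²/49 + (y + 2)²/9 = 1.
Differentiate the relation implicitly: treat y = y(x) and apply the chain rule, so every y-derivative picks up a y' = dy/dx factor.

With everything moved to the left-hand side, differentiate term by term:
  d/dx[(x - 3)^2/49] = 2x/49 - 6/49
  d/dx[(y + 2)^2/9] = 2·y'(y + 2)/9
  d/dx[-1] = 0

Separating the contributions that come from x directly and those that come through y:
  without y':      2x/49 - 6/49
  multiplying y':  2y/9 + 4/9

so (2x/49 - 6/49) + (2y/9 + 4/9)·y' = 0, and therefore
  dy/dx = -(2x/49 - 6/49)/(2y/9 + 4/9)
        = -(2(x - 3)/49)/(2(y + 2)/9) = 9(3 - x)/(49(y + 2))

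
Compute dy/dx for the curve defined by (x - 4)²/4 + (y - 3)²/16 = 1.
Take d/dx of both sides. Since y is implicitly a function of x, the chain rule attaches a y' = dy/dx factor whenever we differentiate through y.

Set F(x, y) = (left side) − (right side), so the curve is F = 0. Differentiating each term of F:
  d/dx[(x - 4)^2/4] = x/2 - 2
  d/dx[(y - 3)^2/16] = y'(y - 3)/8
  d/dx[-1] = 0

Collecting, the y'-free part is the partial derivative in x and the y' coefficient is the partial derivative in y:
  ∂F/∂x = x/2 - 2
  ∂F/∂y = y/8 - 3/8

so d/dx[F(x, y(x))] = ∂F/∂x + (∂F/∂y)·y' = 0. Rearranging,
  dy/dx = -(∂F/∂x)/(∂F/∂y) = -(x/2 - 2)/(y/8 - 3/8)
        = -((x - 4)/2)/((y - 3)/8) = 4(4 - x)/(y - 3)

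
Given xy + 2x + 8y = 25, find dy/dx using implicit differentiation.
Take d/dx of both sides. Since y is implicitly a function of x, the chain rule attaches a y' = dy/dx factor whenever we differentiate through y.

Set F(x, y) = (left side) − (right side), so the curve is F = 0. Differentiating each term of F:
  d/dx[xy] = x·y' + y
  d/dx[2x] = 2
  d/dx[8y] = 8·y'
  d/dx[-25] = 0

Collecting, the y'-free part is the partial derivative in x and the y' coefficient is the partial derivative in y:
  ∂F/∂x = y + 2
  ∂F/∂y = x + 8

so d/dx[F(x, y(x))] = ∂F/∂x + (∂F/∂y)·y' = 0. Rearranging,
  dy/dx = -(∂F/∂x)/(∂F/∂y) = -(y + 2)/(x + 8) = (-y - 2)/(x + 8)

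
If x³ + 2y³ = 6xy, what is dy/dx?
Differentiate both sides with respect to x, treating y as y(x). By the chain rule, any term containing y contributes a factor of y' = dy/dx when we differentiate it.

Move every term to one side and write the relation as F(x, y) = 0. Term by term,
  d/dx[x^3] = 3x^2
  d/dx[-6xy] = -6x·y' - 6y
  d/dx[2y^3] = 6y^2·y'

The pieces without y' make up ∂F/∂x and the coefficient of y' is ∂F/∂y:
  ∂F/∂x = 3x^2 - 6y,
  ∂F/∂y = -6x + 6y^2.

Since d/dx[F] = ∂F/∂x + (∂F/∂y)·y' = 0, solve for y':
  (∂F/∂y)·y' = -∂F/∂x
  dy/dx = -(∂F/∂x)/(∂F/∂y) = -(3x^2 - 6y)/(-6x + 6y^2) = (x^2/2 - y)/(x - y^2)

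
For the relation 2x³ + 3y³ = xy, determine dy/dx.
Differentiate both sides with respect to x, treating y as y(x). By the chain rule, any term containing y contributes a factor of y' = dy/dx when we differentiate it.

Move every term to one side and write the relation as F(x, y) = 0. Term by term,
  d/dx[2x^3] = 6x^2
  d/dx[-xy] = -x·y' - y
  d/dx[3y^3] = 9y^2·y'

The pieces without y' make up ∂F/∂x and the coefficient of y' is ∂F/∂y:
  ∂F/∂x = 6x^2 - y,
  ∂F/∂y = -x + 9y^2.

Since d/dx[F] = ∂F/∂x + (∂F/∂y)·y' = 0, solve for y':
  (∂F/∂y)·y' = -∂F/∂x
  dy/dx = -(∂F/∂x)/(∂F/∂y) = -(6x^2 - y)/(-x + 9y^2) = (6x^2 - y)/(x - 9y^2)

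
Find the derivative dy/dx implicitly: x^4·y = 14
Apply d/dx to both sides, remembering that y depends on x. Each occurrence of y therefore brings in a y' = dy/dx via the chain rule.

With F(x, y) equal to the left-hand side minus the right, differentiate F term by term:
  d/dx[x^4y] = x^4·y' + 4x^3y
  d/dx[-14] = 0
Adding these up, d/dx[F] = 0 becomes
  (4x^3y) + (x^4)·y' = 0,
so isolating y',
  dy/dx = -(4x^3y)/(x^4) = -4y/x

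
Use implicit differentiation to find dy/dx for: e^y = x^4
Differentiate the relation implicitly: treat y = y(x) and apply the chain rule, so every y-derivative picks up a y' = dy/dx factor.

With everything moved to the left-hand side, differentiate term by term:
  d/dx[-x^4] = -4x^3
  d/dx[e^(y)] = y'·e^(y)

Separating the contributions that come from x directly and those that come through y:
  without y':      -4x^3
  multiplying y':  e^(y)

so (-4x^3) + (e^(y))·y' = 0, and therefore
  dy/dx = -(-4x^3)/(e^(y)) = 4x^3e^(-y)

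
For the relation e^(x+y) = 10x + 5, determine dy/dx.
Differentiate both sides with respect to x, treating y as y(x). By the chain rule, any term containing y contributes a factor of y' = dy/dx when we differentiate it.

Move every term to one side and write the relation as F(x, y) = 0. Term by term,
  d/dx[-10x] = -10
  d/dx[e^(x + y)] = (y' + 1)·e^(x + y)
  d/dx[-5] = 0

The pieces without y' make up ∂F/∂x and the coefficient of y' is ∂F/∂y:
  ∂F/∂x = e^(x + y) - 10,
  ∂F/∂y = e^(x + y).

Since d/dx[F] = ∂F/∂x + (∂F/∂y)·y' = 0, solve for y':
  (∂F/∂y)·y' = -∂F/∂x
  dy/dx = -(∂F/∂x)/(∂F/∂y) = -(e^(x + y) - 10)/(e^(x + y)) = 10e^(-x - y) - 1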